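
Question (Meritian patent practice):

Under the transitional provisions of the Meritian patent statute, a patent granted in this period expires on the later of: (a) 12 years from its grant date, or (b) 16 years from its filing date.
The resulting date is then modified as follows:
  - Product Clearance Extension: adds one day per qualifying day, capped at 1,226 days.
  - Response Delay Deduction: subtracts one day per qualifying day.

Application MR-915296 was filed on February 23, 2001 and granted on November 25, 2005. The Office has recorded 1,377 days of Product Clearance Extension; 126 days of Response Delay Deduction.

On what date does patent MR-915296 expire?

(a) grant + 12 years → 25 November 2017.
(b) filing + 16 years → 23 February 2017.
Later of the two: 25 November 2017.
Product Clearance Extension: 1377 days claimed exceeds the 1226-day cap, so +1226 days → 4 April 2021.
Response Delay Deduction: −126 days → 29 November 2020.

2020-11-29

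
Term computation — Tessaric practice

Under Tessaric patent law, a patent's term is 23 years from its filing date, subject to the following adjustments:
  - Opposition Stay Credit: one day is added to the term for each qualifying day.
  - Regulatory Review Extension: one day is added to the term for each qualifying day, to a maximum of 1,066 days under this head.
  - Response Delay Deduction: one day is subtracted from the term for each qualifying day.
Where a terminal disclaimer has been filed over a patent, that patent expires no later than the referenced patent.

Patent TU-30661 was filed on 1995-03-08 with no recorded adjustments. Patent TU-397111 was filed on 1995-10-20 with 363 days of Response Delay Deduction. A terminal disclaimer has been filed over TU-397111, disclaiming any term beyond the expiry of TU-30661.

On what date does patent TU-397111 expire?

October 22, 2017

Natural term of TU-397111:
  Base: filing + 23 years → 20 October 2018.
  Response Delay Deduction: −363 days → 22 October 2017.
Expiry of referenced patent TU-30661:
  Base: filing + 23 years → 8 March 2018.
Terminal disclaimer: TU-397111 expires on the earlier of 22 October 2017 and 8 March 2018.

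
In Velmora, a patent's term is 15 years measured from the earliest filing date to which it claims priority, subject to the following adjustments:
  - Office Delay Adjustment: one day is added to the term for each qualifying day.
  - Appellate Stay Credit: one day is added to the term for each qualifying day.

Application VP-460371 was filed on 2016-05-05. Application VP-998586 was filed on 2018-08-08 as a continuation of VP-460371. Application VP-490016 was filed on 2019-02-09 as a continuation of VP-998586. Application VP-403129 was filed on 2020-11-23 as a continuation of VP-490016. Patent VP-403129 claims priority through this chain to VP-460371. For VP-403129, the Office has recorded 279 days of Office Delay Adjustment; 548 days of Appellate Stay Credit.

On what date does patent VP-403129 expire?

Earliest priority filing: 5 May 2016.
Base term: 5 May 2016 + 15 years → 5 May 2031.
Office Delay Adjustment: +279 days → 8 February 2032.
Appellate Stay Credit: +548 days → 9 August 2033.

August 9, 2033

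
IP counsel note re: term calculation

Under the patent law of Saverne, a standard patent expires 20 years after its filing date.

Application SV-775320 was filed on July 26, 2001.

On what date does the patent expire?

Filing date + 20 years → 26 July 2021.

July 26, 2021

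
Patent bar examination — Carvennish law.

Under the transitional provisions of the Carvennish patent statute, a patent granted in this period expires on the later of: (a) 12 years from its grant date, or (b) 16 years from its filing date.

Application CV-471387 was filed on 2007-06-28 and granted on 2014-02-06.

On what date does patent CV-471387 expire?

(a) grant + 12 years → 6 February 2026.
(b) filing + 16 years → 28 June 2023.
Later of the two: 6 February 2026.

2026-02-06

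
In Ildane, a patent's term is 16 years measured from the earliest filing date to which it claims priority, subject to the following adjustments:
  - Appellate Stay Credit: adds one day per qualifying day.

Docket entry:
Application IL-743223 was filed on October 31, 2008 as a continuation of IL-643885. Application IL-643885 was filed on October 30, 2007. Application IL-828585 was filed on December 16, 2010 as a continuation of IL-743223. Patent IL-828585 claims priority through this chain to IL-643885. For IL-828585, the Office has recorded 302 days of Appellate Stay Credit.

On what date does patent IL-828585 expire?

Earliest priority filing: 30 October 2007.
Base term: 30 October 2007 + 16 years → 30 October 2023.
Appellate Stay Credit: +302 days → 27 August 2024.

August 27, 2024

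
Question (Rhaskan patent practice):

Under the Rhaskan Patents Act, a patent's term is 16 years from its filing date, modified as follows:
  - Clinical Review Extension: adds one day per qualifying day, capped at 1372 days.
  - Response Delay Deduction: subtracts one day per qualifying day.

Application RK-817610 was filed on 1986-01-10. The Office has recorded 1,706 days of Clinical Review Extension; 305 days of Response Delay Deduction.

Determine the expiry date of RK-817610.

Base term: filing date + 16 years → 10 January 2002.
Clinical Review Extension: 1706 days claimed exceeds the 1372-day cap, so +1372 days → 13 October 2005.
Response Delay Deduction: −305 days → 12 December 2004.

December 12, 2004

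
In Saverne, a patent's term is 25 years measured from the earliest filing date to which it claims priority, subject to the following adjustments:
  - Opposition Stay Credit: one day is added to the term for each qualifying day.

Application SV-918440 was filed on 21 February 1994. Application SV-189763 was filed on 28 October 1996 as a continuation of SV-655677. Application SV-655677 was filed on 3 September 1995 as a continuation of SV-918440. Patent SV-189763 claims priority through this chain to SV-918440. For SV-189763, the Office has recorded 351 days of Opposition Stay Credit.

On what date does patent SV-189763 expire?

Earliest priority filing: 21 February 1994.
Base term: 21 February 1994 + 25 years → 21 February 2019.
Opposition Stay Credit: +351 days → 7 February 2020.

February 7, 2020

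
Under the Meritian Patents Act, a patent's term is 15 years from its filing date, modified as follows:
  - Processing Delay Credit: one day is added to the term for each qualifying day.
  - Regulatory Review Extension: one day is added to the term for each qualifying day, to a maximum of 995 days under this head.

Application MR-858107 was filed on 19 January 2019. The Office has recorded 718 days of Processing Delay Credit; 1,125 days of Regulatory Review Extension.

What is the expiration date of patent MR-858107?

Base term: filing date + 15 years → 19 January 2034.
Processing Delay Credit: +718 days → 7 January 2036.
Regulatory Review Extension: 1125 days claimed exceeds the 995-day cap, so +995 days → 28 September 2038.

2038-09-28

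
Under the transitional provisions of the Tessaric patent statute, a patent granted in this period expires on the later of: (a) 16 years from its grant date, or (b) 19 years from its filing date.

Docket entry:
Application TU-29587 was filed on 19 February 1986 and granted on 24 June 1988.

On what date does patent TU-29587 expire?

2005-02-19

(a) grant + 16 years → 24 June 2004.
(b) filing + 19 years → 19 February 2005.
Later of the two: 19 February 2005.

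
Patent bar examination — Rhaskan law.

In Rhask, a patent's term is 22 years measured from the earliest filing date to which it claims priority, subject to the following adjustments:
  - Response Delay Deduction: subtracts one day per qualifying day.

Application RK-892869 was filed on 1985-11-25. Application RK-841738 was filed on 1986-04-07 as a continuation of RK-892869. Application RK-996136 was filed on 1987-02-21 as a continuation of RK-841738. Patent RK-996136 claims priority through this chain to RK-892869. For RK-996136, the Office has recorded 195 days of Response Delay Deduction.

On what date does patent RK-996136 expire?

Earliest priority filing: 25 November 1985.
Base term: 25 November 1985 + 22 years → 25 November 2007.
Response Delay Deduction: −195 days → 14 May 2007.

May 14, 2007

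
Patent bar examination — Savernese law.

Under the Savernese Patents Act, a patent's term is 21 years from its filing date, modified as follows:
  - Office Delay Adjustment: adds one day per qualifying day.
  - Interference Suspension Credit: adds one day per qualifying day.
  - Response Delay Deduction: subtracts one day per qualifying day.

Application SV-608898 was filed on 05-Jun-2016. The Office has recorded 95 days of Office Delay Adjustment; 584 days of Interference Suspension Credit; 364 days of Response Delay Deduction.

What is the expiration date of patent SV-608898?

Base term: filing date + 21 years → 5 June 2037.
Office Delay Adjustment: +95 days → 8 September 2037.
Interference Suspension Credit: +584 days → 15 April 2039.
Response Delay Deduction: −364 days → 16 April 2038.

2038-04-16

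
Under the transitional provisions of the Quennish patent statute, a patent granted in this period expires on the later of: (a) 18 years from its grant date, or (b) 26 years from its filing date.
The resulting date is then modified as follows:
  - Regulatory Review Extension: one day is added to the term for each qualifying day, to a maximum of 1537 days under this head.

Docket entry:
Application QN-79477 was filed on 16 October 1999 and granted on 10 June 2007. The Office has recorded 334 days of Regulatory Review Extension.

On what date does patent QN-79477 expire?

(a) grant + 18 years → 10 June 2025.
(b) filing + 26 years → 16 October 2025.
Later of the two: 16 October 2025.
Regulatory Review Extension: 334 days (within the 1537-day cap) → +334 days → 15 September 2026.

September 15, 2026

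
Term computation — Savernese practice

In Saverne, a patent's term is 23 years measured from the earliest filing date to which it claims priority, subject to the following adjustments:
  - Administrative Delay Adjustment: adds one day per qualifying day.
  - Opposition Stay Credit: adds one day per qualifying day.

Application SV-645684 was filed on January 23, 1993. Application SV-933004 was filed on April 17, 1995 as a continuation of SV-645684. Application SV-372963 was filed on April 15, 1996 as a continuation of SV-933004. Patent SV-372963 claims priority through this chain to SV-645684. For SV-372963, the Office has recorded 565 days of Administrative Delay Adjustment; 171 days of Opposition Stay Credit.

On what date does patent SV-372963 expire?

Earliest priority filing: 23 January 1993.
Base term: 23 January 1993 + 23 years → 23 January 2016.
Administrative Delay Adjustment: +565 days → 10 August 2017.
Opposition Stay Credit: +171 days → 28 January 2018.

January 28, 2018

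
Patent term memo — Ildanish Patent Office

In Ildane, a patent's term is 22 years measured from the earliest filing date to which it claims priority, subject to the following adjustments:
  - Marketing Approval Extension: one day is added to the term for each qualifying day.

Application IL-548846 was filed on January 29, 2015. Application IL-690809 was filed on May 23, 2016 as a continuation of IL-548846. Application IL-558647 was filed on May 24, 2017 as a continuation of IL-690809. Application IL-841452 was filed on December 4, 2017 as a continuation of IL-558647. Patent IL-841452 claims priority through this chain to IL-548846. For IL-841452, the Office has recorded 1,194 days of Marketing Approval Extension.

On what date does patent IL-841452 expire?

Earliest priority filing: 29 January 2015.
Base term: 29 January 2015 + 22 years → 29 January 2037.
Marketing Approval Extension: +1194 days → 7 May 2040.

2040-05-07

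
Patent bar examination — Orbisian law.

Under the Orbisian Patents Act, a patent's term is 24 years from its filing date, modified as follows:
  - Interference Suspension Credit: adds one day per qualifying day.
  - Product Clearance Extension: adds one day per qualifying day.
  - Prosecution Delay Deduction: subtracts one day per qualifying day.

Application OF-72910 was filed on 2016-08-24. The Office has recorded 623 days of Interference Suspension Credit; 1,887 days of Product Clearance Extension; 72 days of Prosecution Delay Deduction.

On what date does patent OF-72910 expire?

Base term: filing date + 24 years → 24 August 2040.
Interference Suspension Credit: +623 days → 9 May 2042.
Product Clearance Extension: +1887 days → 9 July 2047.
Prosecution Delay Deduction: −72 days → 28 April 2047.

2047-04-28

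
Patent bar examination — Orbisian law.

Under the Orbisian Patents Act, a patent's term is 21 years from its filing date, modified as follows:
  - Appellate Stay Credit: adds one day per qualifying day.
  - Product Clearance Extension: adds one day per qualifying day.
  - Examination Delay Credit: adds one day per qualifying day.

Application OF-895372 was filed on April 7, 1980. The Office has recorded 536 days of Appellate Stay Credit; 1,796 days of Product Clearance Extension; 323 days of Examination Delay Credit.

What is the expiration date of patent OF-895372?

2008-07-14

Base term: filing date + 21 years → 7 April 2001.
Appellate Stay Credit: +536 days → 25 September 2002.
Product Clearance Extension: +1796 days → 26 August 2007.
Examination Delay Credit: +323 days → 14 July 2008.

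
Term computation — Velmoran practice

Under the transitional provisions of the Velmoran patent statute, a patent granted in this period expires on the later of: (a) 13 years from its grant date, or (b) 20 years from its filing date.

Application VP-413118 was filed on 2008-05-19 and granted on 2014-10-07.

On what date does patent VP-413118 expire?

May 19, 2028

(a) grant + 13 years → 7 October 2027.
(b) filing + 20 years → 19 May 2028.
Later of the two: 19 May 2028.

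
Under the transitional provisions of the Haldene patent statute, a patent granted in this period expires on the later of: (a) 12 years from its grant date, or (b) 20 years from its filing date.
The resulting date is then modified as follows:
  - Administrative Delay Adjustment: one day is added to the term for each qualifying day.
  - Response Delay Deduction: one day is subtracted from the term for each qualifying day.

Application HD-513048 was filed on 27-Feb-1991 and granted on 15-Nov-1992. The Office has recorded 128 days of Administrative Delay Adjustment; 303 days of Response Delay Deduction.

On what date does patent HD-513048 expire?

(a) grant + 12 years → 15 November 2004.
(b) filing + 20 years → 27 February 2011.
Later of the two: 27 February 2011.
Administrative Delay Adjustment: +128 days → 5 July 2011.
Response Delay Deduction: −303 days → 5 September 2010.

September 5, 2010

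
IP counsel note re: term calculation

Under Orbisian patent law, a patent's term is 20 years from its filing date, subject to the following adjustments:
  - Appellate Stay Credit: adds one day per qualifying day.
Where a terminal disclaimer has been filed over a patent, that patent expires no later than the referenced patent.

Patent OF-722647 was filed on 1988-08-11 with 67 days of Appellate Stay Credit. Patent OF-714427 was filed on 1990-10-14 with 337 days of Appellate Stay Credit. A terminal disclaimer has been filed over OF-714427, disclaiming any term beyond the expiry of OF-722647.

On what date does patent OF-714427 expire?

2008-10-17

Natural term of OF-714427:
  Base: filing + 20 years → 14 October 2010.
  Appellate Stay Credit: +337 days → 16 September 2011.
Expiry of referenced patent OF-722647:
  Base: filing + 20 years → 11 August 2008.
  Appellate Stay Credit: +67 days → 17 October 2008.
Terminal disclaimer: OF-714427 expires on the earlier of 16 September 2011 and 17 October 2008.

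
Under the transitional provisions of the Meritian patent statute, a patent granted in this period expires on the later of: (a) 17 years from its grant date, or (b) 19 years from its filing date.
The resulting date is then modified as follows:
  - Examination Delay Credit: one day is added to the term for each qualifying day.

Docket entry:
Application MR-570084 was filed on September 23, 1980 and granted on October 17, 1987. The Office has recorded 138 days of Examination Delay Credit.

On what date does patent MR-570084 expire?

(a) grant + 17 years → 17 October 2004.
(b) filing + 19 years → 23 September 1999.
Later of the two: 17 October 2004.
Examination Delay Credit: +138 days → 4 March 2005.

March 4, 2005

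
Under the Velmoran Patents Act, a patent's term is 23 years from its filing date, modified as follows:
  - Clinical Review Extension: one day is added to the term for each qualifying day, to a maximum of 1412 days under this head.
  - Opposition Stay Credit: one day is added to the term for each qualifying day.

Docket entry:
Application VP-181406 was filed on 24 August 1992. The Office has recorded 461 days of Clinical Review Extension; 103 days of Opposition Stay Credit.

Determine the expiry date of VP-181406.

Base term: filing date + 23 years → 24 August 2015.
Clinical Review Extension: 461 days (within the 1412-day cap) → +461 days → 27 November 2016.
Opposition Stay Credit: +103 days → 10 March 2017.

March 10, 2017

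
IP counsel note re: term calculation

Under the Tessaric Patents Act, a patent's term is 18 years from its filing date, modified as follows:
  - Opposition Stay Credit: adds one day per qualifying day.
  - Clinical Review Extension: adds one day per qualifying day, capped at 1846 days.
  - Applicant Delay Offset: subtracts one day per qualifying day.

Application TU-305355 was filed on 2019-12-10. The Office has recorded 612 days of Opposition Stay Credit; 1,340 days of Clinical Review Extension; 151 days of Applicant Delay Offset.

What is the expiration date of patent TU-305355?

November 15, 2042

Base term: filing date + 18 years → 10 December 2037.
Opposition Stay Credit: +612 days → 14 August 2039.
Clinical Review Extension: 1340 days (within the 1846-day cap) → +1340 days → 15 April 2043.
Applicant Delay Offset: −151 days → 15 November 2042.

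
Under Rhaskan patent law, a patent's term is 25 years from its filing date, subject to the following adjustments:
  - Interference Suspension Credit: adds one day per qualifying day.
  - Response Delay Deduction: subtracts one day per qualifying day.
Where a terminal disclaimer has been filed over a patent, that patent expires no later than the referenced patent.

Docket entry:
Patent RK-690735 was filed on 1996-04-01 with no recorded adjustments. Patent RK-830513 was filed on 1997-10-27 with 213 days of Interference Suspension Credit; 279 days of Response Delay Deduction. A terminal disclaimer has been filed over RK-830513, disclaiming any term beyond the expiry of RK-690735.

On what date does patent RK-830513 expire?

April 1, 2021

Natural term of RK-830513:
  Base: filing + 25 years → 27 October 2022.
  Interference Suspension Credit: +213 days → 28 May 2023.
  Response Delay Deduction: −279 days → 22 August 2022.
Expiry of referenced patent RK-690735:
  Base: filing + 25 years → 1 April 2021.
Terminal disclaimer: RK-830513 expires on the earlier of 22 August 2022 and 1 April 2021.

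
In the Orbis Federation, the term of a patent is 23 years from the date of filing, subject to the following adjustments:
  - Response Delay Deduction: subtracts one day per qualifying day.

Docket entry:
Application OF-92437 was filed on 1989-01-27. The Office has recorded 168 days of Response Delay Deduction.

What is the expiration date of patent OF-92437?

Base term: filing date + 23 years → 27 January 2012.
Response Delay Deduction: −168 days → 12 August 2011.

2011-08-12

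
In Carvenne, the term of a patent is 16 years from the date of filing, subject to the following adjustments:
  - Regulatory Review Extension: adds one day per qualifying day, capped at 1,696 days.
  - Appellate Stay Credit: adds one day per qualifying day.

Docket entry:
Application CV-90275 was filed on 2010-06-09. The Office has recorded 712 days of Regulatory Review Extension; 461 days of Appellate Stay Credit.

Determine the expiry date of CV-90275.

Base term: filing date + 16 years → 9 June 2026.
Regulatory Review Extension: 712 days (within the 1696-day cap) → +712 days → 21 May 2028.
Appellate Stay Credit: +461 days → 25 August 2029.

2029-08-25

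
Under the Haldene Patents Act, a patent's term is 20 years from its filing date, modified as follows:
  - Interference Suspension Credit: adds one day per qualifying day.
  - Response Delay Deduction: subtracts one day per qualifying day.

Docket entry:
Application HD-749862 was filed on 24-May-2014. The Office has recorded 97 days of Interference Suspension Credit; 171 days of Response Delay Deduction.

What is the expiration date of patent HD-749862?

Base term: filing date + 20 years → 24 May 2034.
Interference Suspension Credit: +97 days → 29 August 2034.
Response Delay Deduction: −171 days → 11 March 2034.

March 11, 2034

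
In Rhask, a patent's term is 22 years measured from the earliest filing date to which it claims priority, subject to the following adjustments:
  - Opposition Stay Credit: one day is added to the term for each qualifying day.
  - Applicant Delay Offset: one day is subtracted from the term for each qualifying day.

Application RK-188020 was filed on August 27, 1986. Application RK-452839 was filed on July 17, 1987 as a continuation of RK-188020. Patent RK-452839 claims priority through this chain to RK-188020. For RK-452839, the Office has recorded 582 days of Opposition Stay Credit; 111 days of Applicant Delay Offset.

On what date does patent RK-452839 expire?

December 11, 2009

Earliest priority filing: 27 August 1986.
Base term: 27 August 1986 + 22 years → 27 August 2008.
Opposition Stay Credit: +582 days → 1 April 2010.
Applicant Delay Offset: −111 days → 11 December 2009.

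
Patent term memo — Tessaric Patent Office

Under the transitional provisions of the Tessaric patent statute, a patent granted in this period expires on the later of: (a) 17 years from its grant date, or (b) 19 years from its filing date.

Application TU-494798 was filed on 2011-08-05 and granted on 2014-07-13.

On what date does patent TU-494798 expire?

(a) grant + 17 years → 13 July 2031.
(b) filing + 19 years → 5 August 2030.
Later of the two: 13 July 2031.

2031-07-13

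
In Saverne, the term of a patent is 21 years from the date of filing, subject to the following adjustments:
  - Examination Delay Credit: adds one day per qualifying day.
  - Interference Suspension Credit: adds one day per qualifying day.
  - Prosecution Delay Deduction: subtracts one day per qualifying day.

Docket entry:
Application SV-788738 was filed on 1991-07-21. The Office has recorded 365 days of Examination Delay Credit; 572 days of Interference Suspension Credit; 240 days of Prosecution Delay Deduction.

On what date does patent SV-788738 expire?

Base term: filing date + 21 years → 21 July 2012.
Examination Delay Credit: +365 days → 21 July 2013.
Interference Suspension Credit: +572 days → 13 February 2015.
Prosecution Delay Deduction: −240 days → 18 June 2014.

2014-06-18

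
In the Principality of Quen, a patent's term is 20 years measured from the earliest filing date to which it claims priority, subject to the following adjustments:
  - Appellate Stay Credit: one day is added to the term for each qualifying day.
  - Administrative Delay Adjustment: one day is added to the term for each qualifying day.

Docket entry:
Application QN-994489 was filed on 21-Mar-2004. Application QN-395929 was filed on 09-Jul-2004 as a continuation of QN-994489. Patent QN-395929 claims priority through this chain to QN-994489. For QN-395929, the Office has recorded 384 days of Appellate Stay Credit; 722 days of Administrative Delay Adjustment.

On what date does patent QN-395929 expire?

Earliest priority filing: 21 March 2004.
Base term: 21 March 2004 + 20 years → 21 March 2024.
Appellate Stay Credit: +384 days → 9 April 2025.
Administrative Delay Adjustment: +722 days → 1 April 2027.

April 1, 2027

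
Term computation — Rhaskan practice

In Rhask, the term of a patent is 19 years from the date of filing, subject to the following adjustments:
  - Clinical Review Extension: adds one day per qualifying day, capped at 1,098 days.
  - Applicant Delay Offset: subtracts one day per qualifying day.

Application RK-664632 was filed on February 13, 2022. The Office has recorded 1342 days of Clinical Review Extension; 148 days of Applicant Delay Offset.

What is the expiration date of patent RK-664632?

2043-09-21

Base term: filing date + 19 years → 13 February 2041.
Clinical Review Extension: 1342 days claimed exceeds the 1098-day cap, so +1098 days → 16 February 2044.
Applicant Delay Offset: −148 days → 21 September 2043.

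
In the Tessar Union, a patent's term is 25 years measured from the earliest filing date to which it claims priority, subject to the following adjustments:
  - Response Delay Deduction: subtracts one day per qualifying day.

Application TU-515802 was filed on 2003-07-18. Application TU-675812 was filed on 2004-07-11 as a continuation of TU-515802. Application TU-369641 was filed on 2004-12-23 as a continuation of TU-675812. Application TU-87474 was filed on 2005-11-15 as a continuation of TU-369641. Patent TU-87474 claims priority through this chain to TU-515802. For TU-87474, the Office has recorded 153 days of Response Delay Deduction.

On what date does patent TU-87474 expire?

Earliest priority filing: 18 July 2003.
Base term: 18 July 2003 + 25 years → 18 July 2028.
Response Delay Deduction: −153 days → 16 February 2028.

2028-02-16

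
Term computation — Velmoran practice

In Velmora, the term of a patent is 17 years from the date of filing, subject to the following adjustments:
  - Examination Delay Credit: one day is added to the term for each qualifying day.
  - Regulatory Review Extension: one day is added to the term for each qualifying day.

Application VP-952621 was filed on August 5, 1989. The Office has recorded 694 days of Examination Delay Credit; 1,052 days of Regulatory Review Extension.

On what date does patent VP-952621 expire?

2011-05-17

Base term: filing date + 17 years → 5 August 2006.
Examination Delay Credit: +694 days → 29 June 2008.
Regulatory Review Extension: +1052 days → 17 May 2011.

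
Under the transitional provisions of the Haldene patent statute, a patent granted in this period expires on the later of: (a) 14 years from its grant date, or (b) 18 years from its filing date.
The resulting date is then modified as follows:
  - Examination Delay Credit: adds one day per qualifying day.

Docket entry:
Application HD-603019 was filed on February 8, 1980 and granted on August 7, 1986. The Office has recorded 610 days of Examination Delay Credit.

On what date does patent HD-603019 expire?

(a) grant + 14 years → 7 August 2000.
(b) filing + 18 years → 8 February 1998.
Later of the two: 7 August 2000.
Examination Delay Credit: +610 days → 9 April 2002.

April 9, 2002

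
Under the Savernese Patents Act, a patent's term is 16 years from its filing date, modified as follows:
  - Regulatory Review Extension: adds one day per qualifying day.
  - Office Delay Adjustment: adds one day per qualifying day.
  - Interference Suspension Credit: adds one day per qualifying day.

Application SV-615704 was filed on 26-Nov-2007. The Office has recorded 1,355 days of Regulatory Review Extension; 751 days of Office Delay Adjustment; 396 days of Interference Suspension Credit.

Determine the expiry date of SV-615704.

2030-10-02

Base term: filing date + 16 years → 26 November 2023.
Regulatory Review Extension: +1355 days → 12 August 2027.
Office Delay Adjustment: +751 days → 1 September 2029.
Interference Suspension Credit: +396 days → 2 October 2030.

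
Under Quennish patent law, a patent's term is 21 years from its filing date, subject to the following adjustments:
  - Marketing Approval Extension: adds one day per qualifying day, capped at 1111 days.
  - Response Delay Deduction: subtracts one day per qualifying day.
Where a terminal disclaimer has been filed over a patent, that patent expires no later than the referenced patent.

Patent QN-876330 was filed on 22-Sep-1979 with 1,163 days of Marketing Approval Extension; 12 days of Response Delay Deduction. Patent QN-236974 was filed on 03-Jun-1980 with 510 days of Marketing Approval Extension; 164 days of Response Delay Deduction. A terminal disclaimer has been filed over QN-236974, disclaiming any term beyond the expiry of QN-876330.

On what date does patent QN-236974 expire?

Natural term of QN-236974:
  Base: filing + 21 years → 3 June 2001.
  Marketing Approval Extension: 510 days (within the 1111-day cap) → +510 days → 26 October 2002.
  Response Delay Deduction: −164 days → 15 May 2002.
Expiry of referenced patent QN-876330:
  Base: filing + 21 years → 22 September 2000.
  Marketing Approval Extension: 1163 days claimed exceeds the 1111-day cap, so +1111 days → 8 October 2003.
  Response Delay Deduction: −12 days → 26 September 2003.
Terminal disclaimer: QN-236974 expires on the earlier of 15 May 2002 and 26 September 2003.

May 15, 2002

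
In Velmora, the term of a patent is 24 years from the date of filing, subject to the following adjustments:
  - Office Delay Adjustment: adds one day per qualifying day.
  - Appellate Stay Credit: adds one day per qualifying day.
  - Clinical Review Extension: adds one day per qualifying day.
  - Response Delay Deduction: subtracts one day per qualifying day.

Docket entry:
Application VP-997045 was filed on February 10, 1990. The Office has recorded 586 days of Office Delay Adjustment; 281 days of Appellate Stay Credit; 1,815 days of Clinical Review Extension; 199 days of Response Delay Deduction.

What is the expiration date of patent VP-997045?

Base term: filing date + 24 years → 10 February 2014.
Office Delay Adjustment: +586 days → 19 September 2015.
Appellate Stay Credit: +281 days → 26 June 2016.
Clinical Review Extension: +1815 days → 15 June 2021.
Response Delay Deduction: −199 days → 28 November 2020.

November 28, 2020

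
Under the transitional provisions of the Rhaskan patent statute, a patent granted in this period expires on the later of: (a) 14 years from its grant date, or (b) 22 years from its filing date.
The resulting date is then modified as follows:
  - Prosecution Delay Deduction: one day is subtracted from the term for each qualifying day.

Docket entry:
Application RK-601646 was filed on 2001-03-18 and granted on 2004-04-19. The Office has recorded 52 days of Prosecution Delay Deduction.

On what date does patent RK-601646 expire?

(a) grant + 14 years → 19 April 2018.
(b) filing + 22 years → 18 March 2023.
Later of the two: 18 March 2023.
Prosecution Delay Deduction: −52 days → 25 January 2023.

January 25, 2023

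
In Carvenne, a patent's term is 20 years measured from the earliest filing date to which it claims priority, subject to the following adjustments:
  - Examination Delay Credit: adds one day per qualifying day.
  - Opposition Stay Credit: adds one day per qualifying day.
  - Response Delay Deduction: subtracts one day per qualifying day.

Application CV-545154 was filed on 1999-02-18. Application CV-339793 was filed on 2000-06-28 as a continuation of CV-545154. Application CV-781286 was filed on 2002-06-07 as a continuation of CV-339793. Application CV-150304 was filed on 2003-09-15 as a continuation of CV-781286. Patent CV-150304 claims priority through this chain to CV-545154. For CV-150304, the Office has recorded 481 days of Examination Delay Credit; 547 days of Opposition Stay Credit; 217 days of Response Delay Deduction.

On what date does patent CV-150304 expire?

2021-05-09

Earliest priority filing: 18 February 1999.
Base term: 18 February 1999 + 20 years → 18 February 2019.
Examination Delay Credit: +481 days → 13 June 2020.
Opposition Stay Credit: +547 days → 12 December 2021.
Response Delay Deduction: −217 days → 9 May 2021.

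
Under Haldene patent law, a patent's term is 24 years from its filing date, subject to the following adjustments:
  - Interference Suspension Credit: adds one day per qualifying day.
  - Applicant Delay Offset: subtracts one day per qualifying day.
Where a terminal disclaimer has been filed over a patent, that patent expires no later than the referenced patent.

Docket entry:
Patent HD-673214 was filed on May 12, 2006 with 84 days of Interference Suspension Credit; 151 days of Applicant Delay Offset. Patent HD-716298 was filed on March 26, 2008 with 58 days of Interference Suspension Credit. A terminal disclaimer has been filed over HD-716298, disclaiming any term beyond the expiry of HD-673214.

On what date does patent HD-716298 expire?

2030-03-06

Natural term of HD-716298:
  Base: filing + 24 years → 26 March 2032.
  Interference Suspension Credit: +58 days → 23 May 2032.
Expiry of referenced patent HD-673214:
  Base: filing + 24 years → 12 May 2030.
  Interference Suspension Credit: +84 days → 4 August 2030.
  Applicant Delay Offset: −151 days → 6 March 2030.
Terminal disclaimer: HD-716298 expires on the earlier of 23 May 2032 and 6 March 2030.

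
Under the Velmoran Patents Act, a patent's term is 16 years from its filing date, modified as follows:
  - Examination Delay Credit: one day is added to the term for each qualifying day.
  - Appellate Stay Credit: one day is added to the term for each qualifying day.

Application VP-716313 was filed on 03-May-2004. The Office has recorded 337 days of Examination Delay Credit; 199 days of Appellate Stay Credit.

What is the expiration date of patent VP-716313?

October 21, 2021

Base term: filing date + 16 years → 3 May 2020.
Examination Delay Credit: +337 days → 5 April 2021.
Appellate Stay Credit: +199 days → 21 October 2021.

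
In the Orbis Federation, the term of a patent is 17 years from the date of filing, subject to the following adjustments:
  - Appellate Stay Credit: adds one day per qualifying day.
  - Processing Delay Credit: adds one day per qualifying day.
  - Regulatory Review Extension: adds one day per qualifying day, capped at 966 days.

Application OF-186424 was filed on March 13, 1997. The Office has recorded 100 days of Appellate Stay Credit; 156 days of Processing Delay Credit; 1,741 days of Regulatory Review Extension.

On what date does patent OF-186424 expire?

Base term: filing date + 17 years → 13 March 2014.
Appellate Stay Credit: +100 days → 21 June 2014.
Processing Delay Credit: +156 days → 24 November 2014.
Regulatory Review Extension: 1741 days claimed exceeds the 966-day cap, so +966 days → 17 July 2017.

July 17, 2017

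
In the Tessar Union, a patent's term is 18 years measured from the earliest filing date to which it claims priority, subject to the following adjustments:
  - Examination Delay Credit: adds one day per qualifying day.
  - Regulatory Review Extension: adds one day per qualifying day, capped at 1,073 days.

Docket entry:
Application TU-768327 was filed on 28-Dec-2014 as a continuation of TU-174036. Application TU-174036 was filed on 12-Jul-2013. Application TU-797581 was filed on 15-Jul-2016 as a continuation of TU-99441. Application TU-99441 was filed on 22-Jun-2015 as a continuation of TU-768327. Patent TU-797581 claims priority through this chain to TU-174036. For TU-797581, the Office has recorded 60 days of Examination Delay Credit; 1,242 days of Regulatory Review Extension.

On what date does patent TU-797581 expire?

August 18, 2034

Earliest priority filing: 12 July 2013.
Base term: 12 July 2013 + 18 years → 12 July 2031.
Examination Delay Credit: +60 days → 10 September 2031.
Regulatory Review Extension: 1242 days claimed exceeds the 1073-day cap, so +1073 days → 18 August 2034.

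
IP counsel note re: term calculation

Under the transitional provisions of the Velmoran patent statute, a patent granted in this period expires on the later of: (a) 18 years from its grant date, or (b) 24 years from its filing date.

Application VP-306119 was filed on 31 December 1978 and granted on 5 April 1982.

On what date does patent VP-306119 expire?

2002-12-31

(a) grant + 18 years → 5 April 2000.
(b) filing + 24 years → 31 December 2002.
Later of the two: 31 December 2002.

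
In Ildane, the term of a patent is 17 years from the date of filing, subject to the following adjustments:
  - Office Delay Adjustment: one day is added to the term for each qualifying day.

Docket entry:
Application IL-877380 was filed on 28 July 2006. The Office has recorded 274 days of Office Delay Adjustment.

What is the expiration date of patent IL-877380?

2024-04-27

Base term: filing date + 17 years → 28 July 2023.
Office Delay Adjustment: +274 days → 27 April 2024.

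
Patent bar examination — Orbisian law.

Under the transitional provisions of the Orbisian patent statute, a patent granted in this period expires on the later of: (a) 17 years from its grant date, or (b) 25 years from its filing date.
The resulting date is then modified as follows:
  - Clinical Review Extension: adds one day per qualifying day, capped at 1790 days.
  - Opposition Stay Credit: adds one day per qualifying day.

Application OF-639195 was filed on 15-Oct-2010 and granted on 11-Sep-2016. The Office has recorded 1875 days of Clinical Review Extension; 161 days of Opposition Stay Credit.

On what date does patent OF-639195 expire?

(a) grant + 17 years → 11 September 2033.
(b) filing + 25 years → 15 October 2035.
Later of the two: 15 October 2035.
Clinical Review Extension: 1875 days claimed exceeds the 1790-day cap, so +1790 days → 8 September 2040.
Opposition Stay Credit: +161 days → 16 February 2041.

2041-02-16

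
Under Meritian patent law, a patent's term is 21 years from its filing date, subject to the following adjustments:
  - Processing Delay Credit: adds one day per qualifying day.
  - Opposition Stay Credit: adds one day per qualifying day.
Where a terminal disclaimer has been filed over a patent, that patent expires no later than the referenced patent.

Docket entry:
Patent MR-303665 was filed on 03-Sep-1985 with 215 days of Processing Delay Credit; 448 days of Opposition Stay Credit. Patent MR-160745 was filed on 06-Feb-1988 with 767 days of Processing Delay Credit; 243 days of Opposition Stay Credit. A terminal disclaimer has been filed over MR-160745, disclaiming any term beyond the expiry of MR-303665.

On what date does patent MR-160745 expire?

June 27, 2008

Natural term of MR-160745:
  Base: filing + 21 years → 6 February 2009.
  Processing Delay Credit: +767 days → 15 March 2011.
  Opposition Stay Credit: +243 days → 13 November 2011.
Expiry of referenced patent MR-303665:
  Base: filing + 21 years → 3 September 2006.
  Processing Delay Credit: +215 days → 6 April 2007.
  Opposition Stay Credit: +448 days → 27 June 2008.
Terminal disclaimer: MR-160745 expires on the earlier of 13 November 2011 and 27 June 2008.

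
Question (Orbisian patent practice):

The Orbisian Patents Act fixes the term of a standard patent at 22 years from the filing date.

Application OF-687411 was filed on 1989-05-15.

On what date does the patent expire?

2011-05-15

Filing date + 22 years → 15 May 2011.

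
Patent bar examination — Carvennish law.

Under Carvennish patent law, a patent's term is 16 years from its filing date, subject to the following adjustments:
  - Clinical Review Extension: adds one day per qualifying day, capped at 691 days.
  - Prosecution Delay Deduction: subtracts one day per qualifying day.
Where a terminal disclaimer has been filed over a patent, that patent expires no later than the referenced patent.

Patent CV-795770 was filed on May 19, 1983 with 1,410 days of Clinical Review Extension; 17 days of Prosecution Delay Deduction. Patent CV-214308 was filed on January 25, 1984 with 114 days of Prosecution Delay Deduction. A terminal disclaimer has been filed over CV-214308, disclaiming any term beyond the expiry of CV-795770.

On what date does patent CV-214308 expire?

Natural term of CV-214308:
  Base: filing + 16 years → 25 January 2000.
  Prosecution Delay Deduction: −114 days → 3 October 1999.
Expiry of referenced patent CV-795770:
  Base: filing + 16 years → 19 May 1999.
  Clinical Review Extension: 1410 days claimed exceeds the 691-day cap, so +691 days → 9 April 2001.
  Prosecution Delay Deduction: −17 days → 23 March 2001.
Terminal disclaimer: CV-214308 expires on the earlier of 3 October 1999 and 23 March 2001.

1999-10-03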